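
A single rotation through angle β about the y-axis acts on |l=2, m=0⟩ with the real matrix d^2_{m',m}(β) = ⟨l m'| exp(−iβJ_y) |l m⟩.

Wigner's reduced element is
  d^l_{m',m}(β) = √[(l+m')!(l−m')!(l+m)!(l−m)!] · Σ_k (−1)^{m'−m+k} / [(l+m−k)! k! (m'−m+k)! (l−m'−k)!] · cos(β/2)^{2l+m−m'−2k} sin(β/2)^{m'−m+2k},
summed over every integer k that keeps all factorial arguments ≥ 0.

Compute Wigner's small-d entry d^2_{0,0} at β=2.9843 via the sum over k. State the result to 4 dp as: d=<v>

d^2_{0,0}(β=2.9843) via Wigner's sum:
c=cos(2.9843/2)=0.078565, s=sin(2.9843/2)=0.996909; N=√[2·2·2·2]=4.000000
The bounds max(0,m−m')=0 and min(l+m,l−m')=2 give 3 terms
  k=0: (−1)^0·4.0000/(4)·0.0786^4·0.9969^0 = +0.000038
  k=1: (−1)^1·4.0000/(1)·0.0786^2·0.9969^2 = -0.024538
  k=2: (−1)^2·4.0000/(4)·0.0786^0·0.9969^4 = +0.987693
d^2_{0,0}(2.9843) = +0.000038 -0.024538 +0.987693 = +0.963194

d=0.9632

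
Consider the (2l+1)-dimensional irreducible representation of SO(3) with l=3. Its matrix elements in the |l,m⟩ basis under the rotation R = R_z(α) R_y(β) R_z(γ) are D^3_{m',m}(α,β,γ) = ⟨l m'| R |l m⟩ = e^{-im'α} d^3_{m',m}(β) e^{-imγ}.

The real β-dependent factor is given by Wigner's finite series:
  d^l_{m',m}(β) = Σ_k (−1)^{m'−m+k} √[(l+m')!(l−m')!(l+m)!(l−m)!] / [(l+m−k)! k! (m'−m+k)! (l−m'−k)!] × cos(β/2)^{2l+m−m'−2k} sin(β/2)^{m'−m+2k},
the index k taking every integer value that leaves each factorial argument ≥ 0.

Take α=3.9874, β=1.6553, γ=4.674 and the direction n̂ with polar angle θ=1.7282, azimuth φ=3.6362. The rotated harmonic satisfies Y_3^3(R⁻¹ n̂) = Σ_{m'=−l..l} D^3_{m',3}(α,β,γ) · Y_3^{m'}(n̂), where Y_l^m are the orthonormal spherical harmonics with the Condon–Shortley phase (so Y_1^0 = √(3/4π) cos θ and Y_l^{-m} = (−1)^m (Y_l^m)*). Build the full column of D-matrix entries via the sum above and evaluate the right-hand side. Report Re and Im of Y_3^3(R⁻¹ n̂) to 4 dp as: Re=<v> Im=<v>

Need the full column D^3_{m',3} for m'=−3..3 at α=3.9874, β=1.6553, γ=4.674.
cos(β/2)=0.676608, sin(β/2)=0.736343
d^3_{-3,3}: single k=6 term ⇒ +0.159398;  D = -0.074877-0.140717i
d^3_{-2,3}: single k=5 term ⇒ +0.358769;  D = +0.348825+0.083881i
d^3_{-1,3}: single k=4 term ⇒ +0.521244;  D = -0.427290+0.298528i
d^3_{0,3}: single k=3 term ⇒ +0.553054;  D = +0.063553-0.549390i
d^3_{1,3}: single k=2 term ⇒ +0.440104;  D = +0.293702+0.327766i
d^3_{2,3}: single k=1 term ⇒ +0.255765;  D = -0.255761+0.001445i
d^3_{3,3}: single k=0 term ⇒ +0.095945;  D = +0.063217-0.072174i
Y_3^{m'}(θ=1.7282,φ=3.6362) and Σ D·Y over m':
  (-0.0749-0.1407i)·(-0.0349+0.4004i)  (+0.3488+0.0839i)·(-0.0858+0.1306i)  (-0.4273+0.2985i)·(+0.2464-0.1329i)  (+0.0636-0.5494i)·(+0.1683+0.0000i)  (+0.2937+0.3278i)·(-0.2464-0.1329i)  (-0.2558+0.0014i)·(-0.0858-0.1306i)  (+0.0632-0.0722i)·(+0.0349+0.4004i)
Y_3^3(R⁻¹ n̂) = -0.012421-0.012573i

Re=-0.0124 Im=-0.0126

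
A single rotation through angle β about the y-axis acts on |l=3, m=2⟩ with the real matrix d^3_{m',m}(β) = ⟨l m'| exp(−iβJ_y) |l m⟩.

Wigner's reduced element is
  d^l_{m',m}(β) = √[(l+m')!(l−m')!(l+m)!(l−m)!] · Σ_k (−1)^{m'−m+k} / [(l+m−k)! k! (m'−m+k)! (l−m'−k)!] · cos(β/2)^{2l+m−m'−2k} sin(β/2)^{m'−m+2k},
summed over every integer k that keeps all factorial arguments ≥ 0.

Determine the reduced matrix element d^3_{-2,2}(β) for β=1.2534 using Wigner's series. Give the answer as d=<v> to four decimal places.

d=0.3474

d^3_{-2,2}(β=1.2534) via Wigner's sum:
Half-angle: c=0.809967, s=0.586475. N=√(1·120·120·1)=120.000000
k∈{4,5} keeps every argument non-negative
  k=4: (−1)^0·120.0000/(24)·0.8100^2·0.5865^4 = +0.388064
  k=5: (−1)^1·120.0000/(120)·0.8100^0·0.5865^6 = -0.040691
d^3_{-2,2}(1.2534) = +0.388064 -0.040691 = +0.347373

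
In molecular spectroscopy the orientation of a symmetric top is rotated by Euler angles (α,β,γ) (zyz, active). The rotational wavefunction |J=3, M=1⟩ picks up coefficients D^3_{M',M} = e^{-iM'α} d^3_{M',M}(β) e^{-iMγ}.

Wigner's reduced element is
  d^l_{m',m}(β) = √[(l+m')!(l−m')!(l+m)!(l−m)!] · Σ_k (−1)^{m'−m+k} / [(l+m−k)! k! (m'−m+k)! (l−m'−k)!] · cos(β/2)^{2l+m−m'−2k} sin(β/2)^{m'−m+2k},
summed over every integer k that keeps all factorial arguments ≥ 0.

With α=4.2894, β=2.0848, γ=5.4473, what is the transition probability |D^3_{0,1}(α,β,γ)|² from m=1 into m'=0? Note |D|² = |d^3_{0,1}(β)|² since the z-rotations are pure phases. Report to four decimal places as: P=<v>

D^3_{0,1}(4.2894,2.0848,5.4473) = e^{-i·0·4.2894}·d^3_{0,1}(2.0848)·e^{-i·1·5.4473}. Compute d first:
With c≡cos(β/2)=0.504149 and s≡sin(β/2)=0.863617, N=[6·6·24·2]^{1/2}=41.569219
k: max(0,(1)−(0))=1 … min(3+(1),3−(0))=3
  k=1: (−1)^0·41.5692/(12)·0.5041^5·0.8636^1 = +0.097433
  k=2: (−1)^1·41.5692/(4)·0.5041^3·0.8636^3 = -0.857732
  k=3: (−1)^2·41.5692/(12)·0.5041^1·0.8636^5 = +0.838986
d^3_{0,1}(2.0848) = +0.097433 -0.857732 +0.838986 = +0.078687
|D^3_{0,1}|² = |d^3_{0,1}(β)|² = (+0.078687)² = 0.006192 (the z-rotation phases have unit modulus)

P=0.0062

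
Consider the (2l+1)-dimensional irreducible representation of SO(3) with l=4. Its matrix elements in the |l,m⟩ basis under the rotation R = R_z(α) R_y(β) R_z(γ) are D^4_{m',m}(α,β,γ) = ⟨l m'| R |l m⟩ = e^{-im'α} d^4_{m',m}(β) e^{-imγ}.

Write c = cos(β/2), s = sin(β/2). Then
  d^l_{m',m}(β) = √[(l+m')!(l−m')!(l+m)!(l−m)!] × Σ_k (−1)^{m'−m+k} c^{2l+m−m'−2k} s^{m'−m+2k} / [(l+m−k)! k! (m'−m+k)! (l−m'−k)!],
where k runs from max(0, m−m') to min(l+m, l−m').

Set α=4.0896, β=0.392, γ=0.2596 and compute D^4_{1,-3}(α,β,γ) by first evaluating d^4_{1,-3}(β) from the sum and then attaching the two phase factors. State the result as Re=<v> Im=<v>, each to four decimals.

D^4_{1,-3}(4.0896,0.392,0.2596) = e^{-i·1·4.0896}·d^4_{1,-3}(0.392)·e^{-i·-3·0.2596}. Compute d first:
Half-angle: c=0.980853, s=0.194747. N=√(120·6·1·5040)=1904.940944
k∈{0,1} keeps every argument non-negative
  k=0: (−1)^4·1904.9409/(144)·0.9809^4·0.1947^4 = +0.017613
  k=1: (−1)^5·1904.9409/(240)·0.9809^2·0.1947^6 = -0.000417
d^4_{1,-3}(0.392) = +0.017613 -0.000417 = +0.017196
D = (-0.583303+0.812255i)·(+0.017196)·(+0.711757+0.702426i) = -0.016950+0.002896i

Re=-0.0170 Im=0.0029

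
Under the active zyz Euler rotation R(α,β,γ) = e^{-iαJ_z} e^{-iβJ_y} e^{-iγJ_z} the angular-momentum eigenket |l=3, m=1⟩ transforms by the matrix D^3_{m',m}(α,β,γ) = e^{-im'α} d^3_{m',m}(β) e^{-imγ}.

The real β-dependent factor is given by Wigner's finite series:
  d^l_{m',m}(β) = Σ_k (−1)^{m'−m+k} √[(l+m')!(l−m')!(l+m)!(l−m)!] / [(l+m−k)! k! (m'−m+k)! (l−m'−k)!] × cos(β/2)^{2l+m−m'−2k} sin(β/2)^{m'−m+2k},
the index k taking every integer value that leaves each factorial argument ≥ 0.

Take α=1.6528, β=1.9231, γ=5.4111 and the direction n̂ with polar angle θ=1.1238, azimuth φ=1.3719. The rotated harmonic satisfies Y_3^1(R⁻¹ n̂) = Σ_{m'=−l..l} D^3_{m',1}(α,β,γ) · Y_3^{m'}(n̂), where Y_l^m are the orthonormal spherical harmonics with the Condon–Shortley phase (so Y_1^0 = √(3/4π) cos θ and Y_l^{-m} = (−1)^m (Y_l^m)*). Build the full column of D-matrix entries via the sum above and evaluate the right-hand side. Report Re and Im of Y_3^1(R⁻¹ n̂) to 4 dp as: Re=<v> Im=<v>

Re=0.1020 Im=0.2727

Need the full column D^3_{m',1} for m'=−3..3 at α=1.6528, β=1.9231, γ=5.4111.
cos(β/2)=0.572250, sin(β/2)=0.820080
d^3_{-3,1}: single k=4 term ⇒ +0.573641;  D = +0.515858-0.250908i
d^3_{-2,1}: k∈[3..4] ⇒ +0.653664 -0.671221 = -0.017557;  D = +0.008947+0.015106i
d^3_{-1,1}: k∈[2..4] ⇒ +0.432718 -1.184909 +0.304184 = -0.448007;  D = +0.365478-0.259106i
d^3_{0,1}: k∈[1..3] ⇒ +0.174331 -1.074079 +0.735285 = -0.164463;  D = -0.105788-0.125925i
d^3_{1,1}: k∈[0..2] ⇒ +0.035117 -0.576957 +0.888681 = +0.346841;  D = +0.246399-0.244102i
d^3_{2,1}: k∈[0..1] ⇒ -0.159141 +0.653664 = +0.494522;  D = -0.375646-0.321625i
d^3_{3,1}: single k=0 term ⇒ +0.279318;  D = -0.163672+0.226341i
Y_3^{m'}(θ=1.1238,φ=1.3719) and Σ D·Y over m':
  (+0.5159-0.2509i)·(-0.1719+0.2531i)  (+0.0089+0.0151i)·(-0.3312-0.1392i)  (+0.3655-0.2591i)·(-0.0038+0.0188i)  (-0.1058-0.1259i)·(-0.3332+0.0000i)  (+0.2464-0.2441i)·(+0.0038+0.0188i)  (-0.3756-0.3216i)·(-0.3312+0.1392i)  (-0.1637+0.2263i)·(+0.1719+0.2531i)
Y_3^1(R⁻¹ n̂) = +0.101954+0.272674i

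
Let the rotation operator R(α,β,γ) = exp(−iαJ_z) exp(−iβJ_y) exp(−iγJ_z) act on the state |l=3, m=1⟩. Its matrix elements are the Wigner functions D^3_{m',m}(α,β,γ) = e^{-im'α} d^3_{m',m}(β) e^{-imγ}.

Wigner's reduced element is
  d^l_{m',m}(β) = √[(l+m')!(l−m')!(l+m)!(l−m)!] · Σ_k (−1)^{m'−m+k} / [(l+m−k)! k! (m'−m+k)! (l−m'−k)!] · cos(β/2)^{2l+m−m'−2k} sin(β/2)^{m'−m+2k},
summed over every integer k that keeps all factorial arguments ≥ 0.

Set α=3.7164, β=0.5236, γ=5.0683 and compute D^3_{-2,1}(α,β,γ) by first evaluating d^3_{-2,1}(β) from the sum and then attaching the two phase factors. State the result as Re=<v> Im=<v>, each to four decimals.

Re=-0.0679 Im=0.0668

First d^3_{-2,1}(β=0.5236), then the phase factors e^{-i(-2)α} and e^{-i(1)γ}:
Half-angle: c=0.965926, s=0.258820. N=√(1·120·24·2)=75.894664
k: max(0,(1)−(-2))=3 … min(3+(1),3−(-2))=4
  k=3: (−1)^0·75.8947/(12)·0.9659^3·0.2588^3 = +0.098822
  k=4: (−1)^1·75.8947/(24)·0.9659^1·0.2588^5 = -0.003548
d^3_{-2,1}(0.5236) = +0.098822 -0.003548 = +0.095274
Phases: e^{-i·(-2)·3.7164}=+0.408839+0.912606i, e^{-i·(1)·5.0683}=+0.348444+0.937329i ⇒ D=-0.067926+0.066807i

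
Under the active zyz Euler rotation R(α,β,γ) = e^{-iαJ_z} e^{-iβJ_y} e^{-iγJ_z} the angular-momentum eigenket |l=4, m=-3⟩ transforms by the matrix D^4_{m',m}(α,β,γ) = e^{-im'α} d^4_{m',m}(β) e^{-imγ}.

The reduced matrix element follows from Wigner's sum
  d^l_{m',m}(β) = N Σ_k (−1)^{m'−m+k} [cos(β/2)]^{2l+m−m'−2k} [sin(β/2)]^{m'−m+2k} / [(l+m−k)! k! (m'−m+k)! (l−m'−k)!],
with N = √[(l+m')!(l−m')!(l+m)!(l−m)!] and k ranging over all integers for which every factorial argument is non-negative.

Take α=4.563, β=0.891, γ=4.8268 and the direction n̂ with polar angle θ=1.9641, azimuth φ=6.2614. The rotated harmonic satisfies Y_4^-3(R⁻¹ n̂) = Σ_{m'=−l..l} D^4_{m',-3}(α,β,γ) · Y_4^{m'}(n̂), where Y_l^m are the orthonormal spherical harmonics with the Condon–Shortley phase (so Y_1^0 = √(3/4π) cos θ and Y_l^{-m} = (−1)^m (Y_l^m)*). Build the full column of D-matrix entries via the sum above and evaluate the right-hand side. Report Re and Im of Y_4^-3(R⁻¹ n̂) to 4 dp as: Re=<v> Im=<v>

Re=0.1697 Im=0.3050

Need the full column D^4_{m',-3} for m'=−4..4 at α=4.563, β=0.891, γ=4.8268.
cos(β/2)=0.902395, sin(β/2)=0.430909
d^4_{-4,-3}: single k=1 term ⇒ +0.593893;  D = +0.149418+0.574790i
d^4_{-3,-3}: k∈[0..1] ⇒ +0.439718 -0.701860 = -0.262141;  D = +0.260700-0.027457i
d^4_{-2,-3}: k∈[0..1] ⇒ -0.785647 +0.537436 = -0.248211;  D = -0.011031+0.247966i
d^4_{-1,-3}: k∈[0..1] ⇒ +0.795834 -0.302447 = +0.493387;  D = +0.484147+0.095042i
d^4_{0,-3}: k∈[0..1] ⇒ -0.566507 +0.129176 = -0.437331;  D = +0.147176-0.411822i
d^4_{1,-3}: k∈[0..1] ⇒ +0.302447 -0.041379 = +0.261068;  D = -0.230026-0.123469i
d^4_{2,-3}: k∈[0..1] ⇒ -0.122547 +0.009315 = -0.113233;  D = -0.067805+0.090687i
d^4_{3,-3}: k∈[0..1] ⇒ +0.036493 -0.001189 = +0.035304;  D = +0.024813+0.025113i
d^4_{4,-3}: single k=0 term ⇒ -0.007041;  D = +0.005689-0.004148i
Y_4^{m'}(θ=1.9641,φ=6.2614) and Σ D·Y over m':
  (+0.1494+0.5748i)·(+0.3209+0.0280i)  (+0.2607-0.0275i)·(-0.3772-0.0247i)  (-0.0110+0.2480i)·(+0.0080+0.0003i)  (+0.4841+0.0950i)·(+0.3301+0.0072i)  (+0.1472-0.4118i)·(-0.0689+0.0000i)  (-0.2300-0.1235i)·(-0.3301+0.0072i)  (-0.0678+0.0907i)·(+0.0080-0.0003i)  (+0.0248+0.0251i)·(+0.3772-0.0247i)  (+0.0057-0.0041i)·(+0.3209-0.0280i)
Y_4^-3(R⁻¹ n̂) = +0.169665+0.304980i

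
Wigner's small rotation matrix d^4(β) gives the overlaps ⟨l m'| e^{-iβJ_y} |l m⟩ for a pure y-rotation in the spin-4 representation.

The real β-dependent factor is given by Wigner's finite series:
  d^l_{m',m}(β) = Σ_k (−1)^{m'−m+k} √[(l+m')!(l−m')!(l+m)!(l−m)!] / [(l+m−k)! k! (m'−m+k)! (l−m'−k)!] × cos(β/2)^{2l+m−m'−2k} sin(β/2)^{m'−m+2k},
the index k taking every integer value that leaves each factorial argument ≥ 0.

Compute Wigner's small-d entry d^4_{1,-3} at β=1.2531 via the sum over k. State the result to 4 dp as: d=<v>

d=0.4616

d^4_{1,-3}(β=1.2531) via Wigner's sum:
Half-angle: c=0.810055, s=0.586354. N=√(120·6·1·5040)=1904.940944
k: max(0,(-3)−(1))=0 … min(4+(-3),4−(1))=1
  k=0: (−1)^4·1904.9409/(144)·0.8101^4·0.5864^4 = +0.673311
  k=1: (−1)^5·1904.9409/(240)·0.8101^2·0.5864^6 = -0.211669
d^4_{1,-3}(1.2531) = +0.673311 -0.211669 = +0.461642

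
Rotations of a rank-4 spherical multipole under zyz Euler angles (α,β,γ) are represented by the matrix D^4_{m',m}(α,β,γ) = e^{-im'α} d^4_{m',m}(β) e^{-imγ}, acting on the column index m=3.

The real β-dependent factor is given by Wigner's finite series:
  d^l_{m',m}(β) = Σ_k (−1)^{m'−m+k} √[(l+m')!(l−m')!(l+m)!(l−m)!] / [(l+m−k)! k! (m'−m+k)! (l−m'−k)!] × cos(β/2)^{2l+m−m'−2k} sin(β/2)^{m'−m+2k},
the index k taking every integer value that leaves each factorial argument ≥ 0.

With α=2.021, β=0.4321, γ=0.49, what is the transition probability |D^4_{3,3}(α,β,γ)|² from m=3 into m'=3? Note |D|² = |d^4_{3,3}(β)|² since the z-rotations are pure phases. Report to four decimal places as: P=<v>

Split into d^4_{3,3}(β=0.4321) × two z-phases.
c=cos(0.4321/2)=0.976752, s=sin(0.4321/2)=0.214373; N=√[5040·1·5040·1]=5040.000000
Admissible k: 0..1 (factorial args all ≥0)
  k=0: (−1)^0·5040.0000/(5040)·0.9768^8·0.2144^0 = +0.828465
  k=1: (−1)^1·5040.0000/(720)·0.9768^6·0.2144^2 = -0.279347
d^4_{3,3}(0.4321) = +0.828465 -0.279347 = +0.549117
|D^4_{3,3}|² = |d^4_{3,3}(β)|² = (+0.549117)² = 0.301530 (the z-rotation phases have unit modulus)

P=0.3015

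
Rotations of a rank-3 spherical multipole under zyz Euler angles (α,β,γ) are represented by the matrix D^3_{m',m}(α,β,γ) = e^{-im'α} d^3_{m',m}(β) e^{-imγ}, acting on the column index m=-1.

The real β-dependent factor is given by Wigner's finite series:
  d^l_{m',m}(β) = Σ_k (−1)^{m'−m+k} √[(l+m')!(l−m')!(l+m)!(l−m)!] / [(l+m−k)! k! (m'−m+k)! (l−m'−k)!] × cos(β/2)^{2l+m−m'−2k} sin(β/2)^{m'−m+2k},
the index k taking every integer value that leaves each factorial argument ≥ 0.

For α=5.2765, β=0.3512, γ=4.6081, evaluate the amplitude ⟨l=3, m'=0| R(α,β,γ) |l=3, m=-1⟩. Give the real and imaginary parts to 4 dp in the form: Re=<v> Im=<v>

Re=0.0529 Im=0.5050

Split into d^3_{0,-1}(β=0.3512) × two z-phases.
With c≡cos(β/2)=0.984622 and s≡sin(β/2)=0.174699, N=[6·6·2·24]^{1/2}=41.569219
The bounds max(0,m−m')=0 and min(l+m,l−m')=2 give 3 terms
  k=0: (−1)^1·41.5692/(12)·0.9846^5·0.1747^1 = -0.560052
  k=1: (−1)^2·41.5692/(4)·0.9846^3·0.1747^3 = +0.052892
  k=2: (−1)^3·41.5692/(12)·0.9846^1·0.1747^5 = -0.000555
d^3_{0,-1}(0.3512) = -0.560052 +0.052892 -0.000555 = -0.507715
Attach z-rotation phases: D = e^{-i(0)(5.2765)}·(-0.507715)·e^{-i(-1)(4.6081)} = +0.052853+0.504956i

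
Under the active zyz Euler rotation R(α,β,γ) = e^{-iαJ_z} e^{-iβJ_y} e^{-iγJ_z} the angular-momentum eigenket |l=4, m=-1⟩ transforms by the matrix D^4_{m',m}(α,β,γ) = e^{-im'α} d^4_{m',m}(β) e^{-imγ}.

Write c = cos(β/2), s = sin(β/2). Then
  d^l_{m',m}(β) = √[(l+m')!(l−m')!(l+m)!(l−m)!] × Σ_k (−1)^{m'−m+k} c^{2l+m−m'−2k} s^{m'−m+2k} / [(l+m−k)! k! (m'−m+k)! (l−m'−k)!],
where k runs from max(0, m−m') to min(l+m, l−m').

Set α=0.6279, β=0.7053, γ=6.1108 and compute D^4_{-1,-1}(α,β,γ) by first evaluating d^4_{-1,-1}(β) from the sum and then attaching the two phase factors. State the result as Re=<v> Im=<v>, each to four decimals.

First d^4_{-1,-1}(β=0.7053), then the phase factors e^{-i(-1)α} and e^{-i(-1)γ}:
With c≡cos(β/2)=0.938461 and s≡sin(β/2)=0.345386, N=[6·120·6·120]^{1/2}=720.000000
k∈{0,1,2,3} keeps every argument non-negative
  k=0: (−1)^0·720.0000/(720)·0.9385^8·0.3454^0 = +0.601629
  k=1: (−1)^1·720.0000/(48)·0.9385^6·0.3454^2 = -1.222355
  k=2: (−1)^2·720.0000/(24)·0.9385^4·0.3454^4 = +0.331134
  k=3: (−1)^3·720.0000/(72)·0.9385^2·0.3454^6 = -0.014951
d^4_{-1,-1}(0.7053) = +0.601629 -1.222355 +0.331134 -0.014951 = -0.304542
Attach z-rotation phases: D = e^{-i(-1)(0.6279)}·(-0.304542)·e^{-i(-1)(6.1108)} = -0.273489-0.133975i

Re=-0.2735 Im=-0.1340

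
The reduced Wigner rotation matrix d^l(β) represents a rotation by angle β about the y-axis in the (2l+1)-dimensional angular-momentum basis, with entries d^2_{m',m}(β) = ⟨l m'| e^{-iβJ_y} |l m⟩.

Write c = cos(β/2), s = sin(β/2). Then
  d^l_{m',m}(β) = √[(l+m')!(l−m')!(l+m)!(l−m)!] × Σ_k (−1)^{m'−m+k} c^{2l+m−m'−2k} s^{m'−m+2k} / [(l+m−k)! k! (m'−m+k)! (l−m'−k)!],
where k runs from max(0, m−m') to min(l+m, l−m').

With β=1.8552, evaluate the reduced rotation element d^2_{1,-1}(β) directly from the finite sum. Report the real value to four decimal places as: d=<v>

d^2_{1,-1}(β=1.8552) via Wigner's sum:
With c≡cos(β/2)=0.599756 and s≡sin(β/2)=0.800183, N=[6·1·1·6]^{1/2}=6.000000
k∈{0,1} keeps every argument non-negative
  k=0: (−1)^2·6.0000/(2)·0.5998^2·0.8002^2 = +0.690954
  k=1: (−1)^3·6.0000/(6)·0.5998^0·0.8002^4 = -0.409975
d^2_{1,-1}(1.8552) = +0.690954 -0.409975 = +0.280979

d=0.2810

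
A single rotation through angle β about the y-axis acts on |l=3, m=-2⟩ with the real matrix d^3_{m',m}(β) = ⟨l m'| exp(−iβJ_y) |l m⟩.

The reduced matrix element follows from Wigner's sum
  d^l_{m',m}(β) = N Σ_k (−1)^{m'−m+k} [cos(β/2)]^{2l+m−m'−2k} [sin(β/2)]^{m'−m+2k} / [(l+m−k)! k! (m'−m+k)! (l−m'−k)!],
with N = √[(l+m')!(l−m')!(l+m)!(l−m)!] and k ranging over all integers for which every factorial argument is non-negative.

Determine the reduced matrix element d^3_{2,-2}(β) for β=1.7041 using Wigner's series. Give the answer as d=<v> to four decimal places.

d=0.5138

d^3_{2,-2}(β=1.7041) via Wigner's sum:
c=cos(1.7041/2)=0.658442, s=sin(1.7041/2)=0.752632; N=√[120·1·1·120]=120.000000
Admissible k: 0..1 (factorial args all ≥0)
  k=0: (−1)^4·120.0000/(24)·0.6584^2·0.7526^4 = +0.695560
  k=1: (−1)^5·120.0000/(120)·0.6584^0·0.7526^6 = -0.181759
d^3_{2,-2}(1.7041) = +0.695560 -0.181759 = +0.513802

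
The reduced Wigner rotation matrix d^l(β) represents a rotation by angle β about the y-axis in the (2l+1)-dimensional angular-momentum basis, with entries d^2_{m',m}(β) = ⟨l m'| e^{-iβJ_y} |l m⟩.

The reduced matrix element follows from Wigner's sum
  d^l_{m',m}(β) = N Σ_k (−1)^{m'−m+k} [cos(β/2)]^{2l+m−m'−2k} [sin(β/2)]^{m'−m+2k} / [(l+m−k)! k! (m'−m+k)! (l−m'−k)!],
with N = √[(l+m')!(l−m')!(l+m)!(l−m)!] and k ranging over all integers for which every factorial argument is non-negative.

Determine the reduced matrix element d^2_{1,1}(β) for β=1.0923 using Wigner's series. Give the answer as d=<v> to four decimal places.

d^2_{1,1}(β=1.0923) via Wigner's sum:
Half-angle: c=0.854531, s=0.519401. N=√(6·1·6·1)=6.000000
Admissible k: 0..1 (factorial args all ≥0)
  k=0: (−1)^0·6.0000/(6)·0.8545^4·0.5194^0 = +0.533225
  k=1: (−1)^1·6.0000/(2)·0.8545^2·0.5194^2 = -0.590993
d^2_{1,1}(1.0923) = +0.533225 -0.590993 = -0.057768

d=-0.0578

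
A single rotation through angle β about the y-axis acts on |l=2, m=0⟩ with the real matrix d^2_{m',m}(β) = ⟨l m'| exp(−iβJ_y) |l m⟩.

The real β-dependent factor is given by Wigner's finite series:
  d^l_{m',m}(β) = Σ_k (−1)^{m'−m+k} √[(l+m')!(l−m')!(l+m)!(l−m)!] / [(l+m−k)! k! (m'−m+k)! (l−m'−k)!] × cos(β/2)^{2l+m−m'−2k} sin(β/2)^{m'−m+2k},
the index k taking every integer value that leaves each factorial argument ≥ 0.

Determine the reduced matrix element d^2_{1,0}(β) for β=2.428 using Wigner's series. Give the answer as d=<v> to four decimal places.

d^2_{1,0}(β=2.428) via Wigner's sum:
c=cos(2.428/2)=0.349274, s=sin(2.428/2)=0.937021; N=√[6·1·2·2]=4.898979
The bounds max(0,m−m')=0 and min(l+m,l−m')=1 give 2 terms
  k=0: (−1)^1·4.8990/(2)·0.3493^3·0.9370^1 = -0.097797
  k=1: (−1)^2·4.8990/(2)·0.3493^1·0.9370^3 = +0.703865
d^2_{1,0}(2.428) = -0.097797 +0.703865 = +0.606068

d=0.6061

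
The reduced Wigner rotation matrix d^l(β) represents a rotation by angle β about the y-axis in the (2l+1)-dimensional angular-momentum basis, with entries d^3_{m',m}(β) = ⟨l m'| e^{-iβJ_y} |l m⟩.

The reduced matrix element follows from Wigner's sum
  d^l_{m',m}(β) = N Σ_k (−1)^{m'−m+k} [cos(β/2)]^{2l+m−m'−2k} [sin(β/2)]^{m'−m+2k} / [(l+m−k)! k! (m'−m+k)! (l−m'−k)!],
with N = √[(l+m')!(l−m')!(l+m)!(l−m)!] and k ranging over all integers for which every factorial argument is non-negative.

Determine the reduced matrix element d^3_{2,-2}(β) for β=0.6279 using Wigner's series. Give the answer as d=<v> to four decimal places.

d=0.0403

d^3_{2,-2}(β=0.6279) via Wigner's sum:
c=cos(0.6279/2)=0.951121, s=sin(0.6279/2)=0.308818; N=√[120·1·1·120]=120.000000
k∈{0,1} keeps every argument non-negative
  k=0: (−1)^4·120.0000/(24)·0.9511^2·0.3088^4 = +0.041139
  k=1: (−1)^5·120.0000/(120)·0.9511^0·0.3088^6 = -0.000867
d^3_{2,-2}(0.6279) = +0.041139 -0.000867 = +0.040271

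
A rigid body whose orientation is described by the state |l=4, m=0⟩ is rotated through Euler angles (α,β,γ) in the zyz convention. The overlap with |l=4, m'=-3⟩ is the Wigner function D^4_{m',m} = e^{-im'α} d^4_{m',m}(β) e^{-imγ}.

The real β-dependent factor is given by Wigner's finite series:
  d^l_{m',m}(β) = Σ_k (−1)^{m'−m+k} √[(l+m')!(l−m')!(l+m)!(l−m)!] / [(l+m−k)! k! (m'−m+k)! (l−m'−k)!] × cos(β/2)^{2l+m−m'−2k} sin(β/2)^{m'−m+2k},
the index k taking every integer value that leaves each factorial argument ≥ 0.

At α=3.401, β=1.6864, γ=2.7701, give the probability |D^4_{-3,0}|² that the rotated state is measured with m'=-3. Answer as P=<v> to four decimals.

P=0.0280

Split into d^4_{-3,0}(β=1.6864) × two z-phases.
Half-angle: c=0.665077, s=0.746775. N=√(1·5040·24·24)=1703.830978
k∈{3,4} keeps every argument non-negative
  k=3: (−1)^0·1703.8310/(144)·0.6651^5·0.7468^3 = +0.641198
  k=4: (−1)^1·1703.8310/(144)·0.6651^3·0.7468^5 = -0.808404
d^4_{-3,0}(1.6864) = +0.641198 -0.808404 = -0.167206
|D^4_{-3,0}|² = |d^4_{-3,0}(β)|² = (-0.167206)² = 0.027958 (the z-rotation phases have unit modulus)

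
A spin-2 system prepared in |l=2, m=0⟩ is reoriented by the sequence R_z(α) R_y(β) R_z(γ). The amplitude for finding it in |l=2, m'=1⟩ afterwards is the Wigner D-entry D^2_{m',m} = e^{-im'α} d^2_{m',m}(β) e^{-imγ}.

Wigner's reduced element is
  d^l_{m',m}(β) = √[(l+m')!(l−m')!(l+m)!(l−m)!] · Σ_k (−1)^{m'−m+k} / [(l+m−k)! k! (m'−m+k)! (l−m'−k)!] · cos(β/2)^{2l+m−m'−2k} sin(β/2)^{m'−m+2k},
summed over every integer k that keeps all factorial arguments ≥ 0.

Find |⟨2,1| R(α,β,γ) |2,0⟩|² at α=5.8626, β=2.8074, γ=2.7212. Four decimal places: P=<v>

D^2_{1,0}(5.8626,2.8074,2.7212) = e^{-i·1·5.8626}·d^2_{1,0}(2.8074)·e^{-i·0·2.7212}. Compute d first:
c=cos(2.8074/2)=0.166320, s=sin(2.8074/2)=0.986072; N=√[6·1·2·2]=4.898979
k: max(0,(0)−(1))=0 … min(2+(0),2−(1))=1
  k=0: (−1)^1·4.8990/(2)·0.1663^3·0.9861^1 = -0.011113
  k=1: (−1)^2·4.8990/(2)·0.1663^1·0.9861^3 = +0.390612
d^2_{1,0}(2.8074) = -0.011113 +0.390612 = +0.379499
|D^2_{1,0}|² = |d^2_{1,0}(β)|² = (+0.379499)² = 0.144020 (the z-rotation phases have unit modulus)

P=0.1440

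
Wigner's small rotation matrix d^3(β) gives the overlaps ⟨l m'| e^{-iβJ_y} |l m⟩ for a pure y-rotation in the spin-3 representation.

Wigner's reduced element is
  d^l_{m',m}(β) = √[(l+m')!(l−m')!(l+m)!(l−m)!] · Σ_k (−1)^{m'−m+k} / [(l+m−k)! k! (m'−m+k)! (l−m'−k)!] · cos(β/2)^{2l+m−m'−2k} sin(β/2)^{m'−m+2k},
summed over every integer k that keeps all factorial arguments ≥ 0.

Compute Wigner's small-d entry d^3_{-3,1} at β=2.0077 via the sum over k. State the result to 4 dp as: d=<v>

d=0.5656

d^3_{-3,1}(β=2.0077) via Wigner's sum:
c=cos(2.0077/2)=0.537059, s=sin(2.0077/2)=0.843545; N=√[1·720·24·2]=185.903201
Admissible k: 4..4 (factorial args all ≥0)
  k=4: (−1)^0·185.9032/(48)·0.5371^2·0.8435^4 = +0.565616
d^3_{-3,1}(2.0077) = +0.565616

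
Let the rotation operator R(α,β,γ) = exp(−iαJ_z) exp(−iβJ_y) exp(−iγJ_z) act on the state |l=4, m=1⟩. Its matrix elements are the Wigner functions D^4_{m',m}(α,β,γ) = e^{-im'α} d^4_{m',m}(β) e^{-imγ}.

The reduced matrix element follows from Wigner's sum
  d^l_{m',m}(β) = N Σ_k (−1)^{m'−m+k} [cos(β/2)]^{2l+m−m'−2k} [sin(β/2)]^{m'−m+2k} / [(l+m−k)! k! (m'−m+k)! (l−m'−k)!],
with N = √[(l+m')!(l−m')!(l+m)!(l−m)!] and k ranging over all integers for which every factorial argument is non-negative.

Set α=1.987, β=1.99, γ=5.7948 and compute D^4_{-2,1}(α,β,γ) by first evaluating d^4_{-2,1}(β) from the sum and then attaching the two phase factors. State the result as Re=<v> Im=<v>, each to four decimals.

Split into d^4_{-2,1}(β=1.99) × two z-phases.
c=cos(1.99/2)=0.544503, s=sin(1.99/2)=0.838759; N=√[2·720·120·6]=1018.233765
k∈{3,4,5} keeps every argument non-negative
  k=3: (−1)^0·1018.2338/(72)·0.5445^5·0.8388^3 = +0.399418
  k=4: (−1)^1·1018.2338/(48)·0.5445^3·0.8388^5 = -1.421650
  k=5: (−1)^2·1018.2338/(240)·0.5445^1·0.8388^7 = +0.674678
d^4_{-2,1}(1.99) = +0.399418 -1.421650 +0.674678 = -0.347554
Phases: e^{-i·(-2)·1.987}=-0.673097-0.739554i, e^{-i·(1)·5.7948}=+0.883092+0.469201i ⇒ D=+0.085987+0.336749i

Re=0.0860 Im=0.3367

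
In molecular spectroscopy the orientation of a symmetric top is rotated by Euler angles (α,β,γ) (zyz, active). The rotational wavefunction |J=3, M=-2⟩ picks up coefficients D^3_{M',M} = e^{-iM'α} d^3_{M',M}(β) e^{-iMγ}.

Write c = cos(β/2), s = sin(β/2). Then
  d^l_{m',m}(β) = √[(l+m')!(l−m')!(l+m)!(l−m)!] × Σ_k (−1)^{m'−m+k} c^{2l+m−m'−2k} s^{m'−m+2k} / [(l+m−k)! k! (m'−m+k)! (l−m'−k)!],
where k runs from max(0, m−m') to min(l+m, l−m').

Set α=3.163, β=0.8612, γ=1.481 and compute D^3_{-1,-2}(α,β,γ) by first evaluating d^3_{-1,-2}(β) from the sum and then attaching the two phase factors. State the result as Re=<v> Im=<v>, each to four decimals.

Re=-0.4669 Im=0.0745

Split into d^3_{-1,-2}(β=0.8612) × two z-phases.
With c≡cos(β/2)=0.908715 and s≡sin(β/2)=0.417416, N=[2·24·1·120]^{1/2}=75.894664
Admissible k: 0..1 (factorial args all ≥0)
  k=0: (−1)^1·75.8947/(24)·0.9087^5·0.4174^1 = -0.817916
  k=1: (−1)^2·75.8947/(12)·0.9087^3·0.4174^3 = +0.345161
d^3_{-1,-2}(0.8612) = -0.817916 +0.345161 = -0.472755
Phases: e^{-i·(-1)·3.163}=-0.999771-0.021406i, e^{-i·(-2)·1.481}=-0.983917+0.178629i ⇒ D=-0.466853+0.074471i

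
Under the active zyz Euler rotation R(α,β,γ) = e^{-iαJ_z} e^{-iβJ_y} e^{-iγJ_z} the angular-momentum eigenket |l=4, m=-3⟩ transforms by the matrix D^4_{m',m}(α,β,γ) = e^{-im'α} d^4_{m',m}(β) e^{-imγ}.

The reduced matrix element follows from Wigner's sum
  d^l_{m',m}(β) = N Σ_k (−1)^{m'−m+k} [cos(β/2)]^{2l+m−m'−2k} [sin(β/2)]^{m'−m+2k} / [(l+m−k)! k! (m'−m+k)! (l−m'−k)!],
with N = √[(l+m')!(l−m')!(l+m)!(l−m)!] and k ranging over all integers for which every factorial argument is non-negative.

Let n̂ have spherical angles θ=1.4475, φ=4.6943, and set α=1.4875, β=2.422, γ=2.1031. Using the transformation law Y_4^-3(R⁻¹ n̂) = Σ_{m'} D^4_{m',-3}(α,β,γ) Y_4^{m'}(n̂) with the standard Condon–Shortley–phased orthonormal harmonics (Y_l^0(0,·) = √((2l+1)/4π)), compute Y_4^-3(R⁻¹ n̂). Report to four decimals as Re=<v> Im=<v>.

Need the full column D^4_{m',-3} for m'=−4..4 at α=1.4875, β=2.422, γ=2.1031.
cos(β/2)=0.352084, sin(β/2)=0.935969
d^4_{-4,-3}: single k=1 term ⇒ +0.001776;  D = +0.001692-0.000537i
d^4_{-3,-3}: k∈[0..1] ⇒ +0.000236 -0.011681 = -0.011445;  D = +0.002540+0.011160i
d^4_{-2,-3}: k∈[0..1] ⇒ -0.002349 +0.049796 = +0.047448;  D = -0.046980+0.006643i
d^4_{-1,-3}: k∈[0..1] ⇒ +0.013245 -0.156008 = -0.142763;  D = -0.008159-0.142529i
d^4_{0,-3}: k∈[0..1] ⇒ -0.052490 +0.370943 = +0.318453;  D = +0.318345+0.008315i
d^4_{1,-3}: k∈[0..1] ⇒ +0.156008 -0.661499 = -0.505491;  D = -0.055196+0.502469i
d^4_{2,-3}: k∈[0..1] ⇒ -0.351908 +0.828970 = +0.477062;  D = -0.468231-0.091365i
d^4_{3,-3}: k∈[0..1] ⇒ +0.583388 -0.588966 = -0.005578;  D = +0.001520-0.005367i
d^4_{4,-3}: single k=0 term ⇒ -0.626642;  D = -0.586627-0.220339i
Y_4^{m'}(θ=1.4475,φ=4.6943) and Σ D·Y over m':
  (+0.0017-0.0005i)·(+0.4281+0.0310i)  (+0.0025+0.0112i)·(+0.0082-0.1502i)  (-0.0470+0.0066i)·(+0.2944+0.0107i)  (-0.0082-0.1425i)·(+0.0030-0.1671i)  (+0.3183+0.0083i)·(+0.2702+0.0000i)  (-0.0552+0.5025i)·(-0.0030-0.1671i)  (-0.4682-0.0914i)·(+0.2944-0.0107i)  (+0.0015-0.0054i)·(-0.0082-0.1502i)  (-0.5866-0.2203i)·(+0.4281-0.0310i)
Y_4^-3(R⁻¹ n̂) = -0.262784-0.086351i

Re=-0.2628 Im=-0.0864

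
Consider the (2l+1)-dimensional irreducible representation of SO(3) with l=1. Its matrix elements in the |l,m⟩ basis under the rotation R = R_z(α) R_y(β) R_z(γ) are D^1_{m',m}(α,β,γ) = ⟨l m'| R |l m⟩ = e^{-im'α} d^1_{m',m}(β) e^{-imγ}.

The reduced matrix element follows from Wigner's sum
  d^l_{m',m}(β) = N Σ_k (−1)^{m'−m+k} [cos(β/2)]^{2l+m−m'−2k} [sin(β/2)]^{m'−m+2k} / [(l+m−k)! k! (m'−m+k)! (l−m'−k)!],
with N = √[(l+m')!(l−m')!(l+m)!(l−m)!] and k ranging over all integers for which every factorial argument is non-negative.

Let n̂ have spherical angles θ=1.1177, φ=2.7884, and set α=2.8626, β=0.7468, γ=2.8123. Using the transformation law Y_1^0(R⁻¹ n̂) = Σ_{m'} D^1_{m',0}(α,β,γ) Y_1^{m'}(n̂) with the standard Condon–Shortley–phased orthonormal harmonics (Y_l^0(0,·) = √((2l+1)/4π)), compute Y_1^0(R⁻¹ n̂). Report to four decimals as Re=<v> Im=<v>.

Re=0.4546 Im=0.0000

Need the full column D^1_{m',0} for m'=−1..1 at α=2.8626, β=0.7468, γ=2.8123.
cos(β/2)=0.931092, sin(β/2)=0.364783
d^1_{-1,0}: single k=1 term ⇒ +0.480333;  D = -0.461760+0.132278i
d^1_{0,0}: k∈[0..1] ⇒ +0.866933 -0.133067 = +0.733866;  D = +0.733866+0.000000i
d^1_{1,0}: single k=0 term ⇒ -0.480333;  D = +0.461760+0.132278i
Y_1^{m'}(θ=1.1177,φ=2.7884) and Σ D·Y over m':
  (-0.4618+0.1323i)·(-0.2915-0.1074i)  (+0.7339+0.0000i)·(+0.2139+0.0000i)  (+0.4618+0.1323i)·(+0.2915-0.1074i)
Y_1^0(R⁻¹ n̂) = +0.454557+0.000000i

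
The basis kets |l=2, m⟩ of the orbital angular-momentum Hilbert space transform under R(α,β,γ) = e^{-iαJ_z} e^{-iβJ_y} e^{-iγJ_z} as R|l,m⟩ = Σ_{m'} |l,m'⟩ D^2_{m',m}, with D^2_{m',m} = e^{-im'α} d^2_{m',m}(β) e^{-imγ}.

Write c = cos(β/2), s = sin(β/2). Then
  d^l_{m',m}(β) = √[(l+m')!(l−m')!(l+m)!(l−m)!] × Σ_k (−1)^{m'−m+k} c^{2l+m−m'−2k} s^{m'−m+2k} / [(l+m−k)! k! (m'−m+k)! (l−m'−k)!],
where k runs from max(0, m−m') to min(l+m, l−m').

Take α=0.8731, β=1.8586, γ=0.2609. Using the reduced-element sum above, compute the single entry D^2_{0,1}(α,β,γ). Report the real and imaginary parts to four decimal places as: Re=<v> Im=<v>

Re=-0.3221 Im=0.0860

Split into d^2_{0,1}(β=1.8586) × two z-phases.
With c≡cos(β/2)=0.598395 and s≡sin(β/2)=0.801201, N=[2·2·6·1]^{1/2}=4.898979
The bounds max(0,m−m')=1 and min(l+m,l−m')=2 give 2 terms
  k=1: (−1)^0·4.8990/(2)·0.5984^3·0.8012^1 = +0.420515
  k=2: (−1)^1·4.8990/(2)·0.5984^1·0.8012^3 = -0.753856
d^2_{0,1}(1.8586) = +0.420515 -0.753856 = -0.333341
Attach z-rotation phases: D = e^{-i(0)(0.8731)}·(-0.333341)·e^{-i(1)(0.2609)} = -0.322061+0.085986i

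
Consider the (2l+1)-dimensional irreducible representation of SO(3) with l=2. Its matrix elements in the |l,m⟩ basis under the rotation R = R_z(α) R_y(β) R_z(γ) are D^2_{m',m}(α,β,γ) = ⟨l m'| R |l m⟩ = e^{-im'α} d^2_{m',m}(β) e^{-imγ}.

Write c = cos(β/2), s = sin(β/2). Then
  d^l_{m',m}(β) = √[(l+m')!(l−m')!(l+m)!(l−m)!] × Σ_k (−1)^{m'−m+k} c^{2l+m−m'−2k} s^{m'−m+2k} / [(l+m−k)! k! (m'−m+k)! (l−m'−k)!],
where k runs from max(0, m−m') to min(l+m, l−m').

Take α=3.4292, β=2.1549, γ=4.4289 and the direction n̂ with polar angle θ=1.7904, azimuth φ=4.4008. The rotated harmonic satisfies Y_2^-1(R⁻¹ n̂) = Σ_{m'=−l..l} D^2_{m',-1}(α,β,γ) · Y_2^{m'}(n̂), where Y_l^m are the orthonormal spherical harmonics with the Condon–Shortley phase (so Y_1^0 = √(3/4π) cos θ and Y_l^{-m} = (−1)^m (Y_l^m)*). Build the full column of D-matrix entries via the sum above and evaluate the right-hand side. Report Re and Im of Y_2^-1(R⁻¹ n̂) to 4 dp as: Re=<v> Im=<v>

Need the full column D^2_{m',-1} for m'=−2..2 at α=3.4292, β=2.1549, γ=4.4289.
cos(β/2)=0.473576, sin(β/2)=0.880753
d^2_{-2,-1}: single k=1 term ⇒ +0.187091;  D = +0.053808-0.179186i
d^2_{-1,-1}: k∈[0..1] ⇒ +0.050299 -0.521926 = -0.471627;  D = +0.001942-0.471623i
d^2_{0,-1}: k∈[0..1] ⇒ -0.229139 +0.792552 = +0.563413;  D = -0.157591-0.540925i
d^2_{1,-1}: k∈[0..1] ⇒ +0.521926 -0.601751 = -0.079825;  D = -0.043150-0.067158i
d^2_{2,-1}: single k=0 term ⇒ -0.647116;  D = +0.489864+0.422838i
Y_2^{m'}(θ=1.7904,φ=4.4008) and Σ D·Y over m':
  (+0.0538-0.1792i)·(-0.2988-0.2147i)  (+0.0019-0.4716i)·(+0.0504-0.1563i)  (-0.1576-0.5409i)·(-0.2705+0.0000i)  (-0.0431-0.0672i)·(-0.0504-0.1563i)  (+0.4899+0.4228i)·(-0.2988+0.2147i)
Y_2^-1(R⁻¹ n̂) = -0.331054+0.153230i

Re=-0.3311 Im=0.1532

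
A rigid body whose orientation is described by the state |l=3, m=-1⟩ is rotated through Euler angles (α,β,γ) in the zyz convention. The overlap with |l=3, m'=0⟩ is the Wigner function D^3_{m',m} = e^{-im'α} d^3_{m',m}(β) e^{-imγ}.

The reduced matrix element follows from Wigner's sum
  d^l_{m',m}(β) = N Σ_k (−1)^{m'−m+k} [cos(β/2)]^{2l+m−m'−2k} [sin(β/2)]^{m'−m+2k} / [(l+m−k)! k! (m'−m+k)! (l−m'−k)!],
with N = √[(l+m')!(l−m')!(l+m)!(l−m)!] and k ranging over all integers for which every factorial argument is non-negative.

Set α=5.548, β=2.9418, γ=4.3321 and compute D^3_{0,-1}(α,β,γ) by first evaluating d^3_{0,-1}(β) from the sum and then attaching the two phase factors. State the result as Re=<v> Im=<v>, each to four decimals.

First d^3_{0,-1}(β=2.9418), then the phase factors e^{-i(0)α} and e^{-i(-1)γ}:
With c≡cos(β/2)=0.099730 and s≡sin(β/2)=0.995015, N=[6·6·2·24]^{1/2}=41.569219
Admissible k: 0..2 (factorial args all ≥0)
  k=0: (−1)^1·41.5692/(12)·0.0997^5·0.9950^1 = -0.000034
  k=1: (−1)^2·41.5692/(4)·0.0997^3·0.9950^3 = +0.010155
  k=2: (−1)^3·41.5692/(12)·0.0997^1·0.9950^5 = -0.336949
d^3_{0,-1}(2.9418) = -0.000034 +0.010155 -0.336949 = -0.326828
Attach z-rotation phases: D = e^{-i(0)(5.548)}·(-0.326828)·e^{-i(-1)(4.3321)} = +0.121315+0.303479i

Re=0.1213 Im=0.3035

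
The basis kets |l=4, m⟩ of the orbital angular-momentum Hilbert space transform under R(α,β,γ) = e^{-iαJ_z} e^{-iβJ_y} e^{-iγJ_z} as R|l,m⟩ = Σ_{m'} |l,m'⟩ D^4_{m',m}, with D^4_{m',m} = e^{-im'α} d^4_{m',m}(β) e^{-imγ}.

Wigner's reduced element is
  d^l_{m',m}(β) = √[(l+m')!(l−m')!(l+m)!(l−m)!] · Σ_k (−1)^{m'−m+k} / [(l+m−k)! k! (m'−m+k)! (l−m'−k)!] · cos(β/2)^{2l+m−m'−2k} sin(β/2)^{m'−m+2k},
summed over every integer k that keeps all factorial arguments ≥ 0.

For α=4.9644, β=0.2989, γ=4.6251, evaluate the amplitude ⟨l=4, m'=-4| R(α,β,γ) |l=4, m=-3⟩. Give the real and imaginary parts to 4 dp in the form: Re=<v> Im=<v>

Re=-0.2643 Im=0.2859

D^4_{-4,-3}(4.9644,0.2989,4.6251) = e^{-i·-4·4.9644}·d^4_{-4,-3}(0.2989)·e^{-i·-3·4.6251}. Compute d first:
With c≡cos(β/2)=0.988853 and s≡sin(β/2)=0.148894, N=[1·40320·1·5040]^{1/2}=14255.272709
Admissible k: 1..1 (factorial args all ≥0)
  k=1: (−1)^0·14255.2727/(5040)·0.9889^7·0.1489^1 = +0.389355
d^4_{-4,-3}(0.2989) = +0.389355
D = (+0.533516+0.845790i)·(+0.389355)·(+0.258884+0.965908i) = -0.264308+0.285899i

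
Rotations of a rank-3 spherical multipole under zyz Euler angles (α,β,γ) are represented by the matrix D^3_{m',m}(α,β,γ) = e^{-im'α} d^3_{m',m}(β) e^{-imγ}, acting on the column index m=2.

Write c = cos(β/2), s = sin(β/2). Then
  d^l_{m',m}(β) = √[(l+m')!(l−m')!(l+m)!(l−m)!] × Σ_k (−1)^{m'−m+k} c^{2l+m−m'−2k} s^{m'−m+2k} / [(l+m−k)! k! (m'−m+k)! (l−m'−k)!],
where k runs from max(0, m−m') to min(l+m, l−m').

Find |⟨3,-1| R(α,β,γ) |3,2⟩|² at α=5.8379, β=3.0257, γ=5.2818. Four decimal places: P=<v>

P=0.0325

First d^3_{-1,2}(β=3.0257), then the phase factors e^{-i(-1)α} and e^{-i(2)γ}:
Half-angle: c=0.057914, s=0.998322. N=√(2·24·120·1)=75.894664
The bounds max(0,m−m')=3 and min(l+m,l−m')=4 give 2 terms
  k=3: (−1)^0·75.8947/(12)·0.0579^3·0.9983^3 = +0.001222
  k=4: (−1)^1·75.8947/(24)·0.0579^1·0.9983^5 = -0.181608
d^3_{-1,2}(3.0257) = +0.001222 -0.181608 = -0.180386
|D^3_{-1,2}|² = |d^3_{-1,2}(β)|² = (-0.180386)² = 0.032539 (the z-rotation phases have unit modulus)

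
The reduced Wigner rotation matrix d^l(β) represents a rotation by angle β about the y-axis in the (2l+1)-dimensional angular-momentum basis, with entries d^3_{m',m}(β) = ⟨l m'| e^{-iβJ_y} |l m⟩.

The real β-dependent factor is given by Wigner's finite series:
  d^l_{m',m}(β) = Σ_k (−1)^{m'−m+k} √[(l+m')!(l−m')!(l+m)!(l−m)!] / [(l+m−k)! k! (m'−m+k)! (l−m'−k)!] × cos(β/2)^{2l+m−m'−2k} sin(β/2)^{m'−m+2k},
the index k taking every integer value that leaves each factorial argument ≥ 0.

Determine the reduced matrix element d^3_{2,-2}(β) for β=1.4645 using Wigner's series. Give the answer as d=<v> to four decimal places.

d^3_{2,-2}(β=1.4645) via Wigner's sum:
With c≡cos(β/2)=0.743672 and s≡sin(β/2)=0.668545, N=[120·1·1·120]^{1/2}=120.000000
Admissible k: 0..1 (factorial args all ≥0)
  k=0: (−1)^4·120.0000/(24)·0.7437^2·0.6685^4 = +0.552401
  k=1: (−1)^5·120.0000/(120)·0.7437^0·0.6685^6 = -0.089286
d^3_{2,-2}(1.4645) = +0.552401 -0.089286 = +0.463115

d=0.4631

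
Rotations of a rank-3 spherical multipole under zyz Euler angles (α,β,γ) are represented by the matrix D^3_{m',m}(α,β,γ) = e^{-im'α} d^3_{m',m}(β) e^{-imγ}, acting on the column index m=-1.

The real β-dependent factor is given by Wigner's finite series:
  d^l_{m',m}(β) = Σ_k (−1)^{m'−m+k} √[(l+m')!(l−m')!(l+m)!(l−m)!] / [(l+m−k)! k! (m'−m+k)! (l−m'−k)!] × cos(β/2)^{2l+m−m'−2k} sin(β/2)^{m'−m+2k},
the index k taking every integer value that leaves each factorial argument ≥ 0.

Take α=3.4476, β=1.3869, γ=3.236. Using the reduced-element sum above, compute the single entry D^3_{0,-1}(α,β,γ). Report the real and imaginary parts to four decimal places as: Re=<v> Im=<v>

Re=-0.3530 Im=-0.0334

First d^3_{0,-1}(β=1.3869), then the phase factors e^{-i(0)α} and e^{-i(-1)γ}:
Half-angle: c=0.769045, s=0.639194. N=√(6·6·2·24)=41.569219
k∈{0,1,2} keeps every argument non-negative
  k=0: (−1)^1·41.5692/(12)·0.7690^5·0.6392^1 = -0.595639
  k=1: (−1)^2·41.5692/(4)·0.7690^3·0.6392^3 = +1.234429
  k=2: (−1)^3·41.5692/(12)·0.7690^1·0.6392^5 = -0.284254
d^3_{0,-1}(1.3869) = -0.595639 +1.234429 -0.284254 = +0.354536
Attach z-rotation phases: D = e^{-i(0)(3.4476)}·(+0.354536)·e^{-i(-1)(3.236)} = -0.352957-0.033421i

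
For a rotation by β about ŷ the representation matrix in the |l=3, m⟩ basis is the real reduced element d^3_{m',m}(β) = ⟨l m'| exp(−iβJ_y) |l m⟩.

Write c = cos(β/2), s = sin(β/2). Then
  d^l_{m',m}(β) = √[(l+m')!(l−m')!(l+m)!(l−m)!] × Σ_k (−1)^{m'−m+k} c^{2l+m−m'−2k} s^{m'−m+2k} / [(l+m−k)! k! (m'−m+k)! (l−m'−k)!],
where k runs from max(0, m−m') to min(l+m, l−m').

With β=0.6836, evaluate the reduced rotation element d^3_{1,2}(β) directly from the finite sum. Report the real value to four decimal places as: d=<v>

d=0.5877

d^3_{1,2}(β=0.6836) via Wigner's sum:
With c≡cos(β/2)=0.942153 and s≡sin(β/2)=0.335184, N=[24·2·120·1]^{1/2}=75.894664
Admissible k: 1..2 (factorial args all ≥0)
  k=1: (−1)^0·75.8947/(24)·0.9422^5·0.3352^1 = +0.786846
  k=2: (−1)^1·75.8947/(12)·0.9422^3·0.3352^3 = -0.199178
d^3_{1,2}(0.6836) = +0.786846 -0.199178 = +0.587667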